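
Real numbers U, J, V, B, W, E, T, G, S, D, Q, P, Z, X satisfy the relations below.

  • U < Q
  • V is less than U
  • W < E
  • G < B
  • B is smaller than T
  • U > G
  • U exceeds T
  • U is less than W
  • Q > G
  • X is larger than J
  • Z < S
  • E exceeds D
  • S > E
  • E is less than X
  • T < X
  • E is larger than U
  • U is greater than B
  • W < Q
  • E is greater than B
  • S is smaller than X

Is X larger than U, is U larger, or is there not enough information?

Link the given pairs in sequence: U < W; W < E; E < S; S < X.
Together: U < W < E < S < X.
So X is larger.

X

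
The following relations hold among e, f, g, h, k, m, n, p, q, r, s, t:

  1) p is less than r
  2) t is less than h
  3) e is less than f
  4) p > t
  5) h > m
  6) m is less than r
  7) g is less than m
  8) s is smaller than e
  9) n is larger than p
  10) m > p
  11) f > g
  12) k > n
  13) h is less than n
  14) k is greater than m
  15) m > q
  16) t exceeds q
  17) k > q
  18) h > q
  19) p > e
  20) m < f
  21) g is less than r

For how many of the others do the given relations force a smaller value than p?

4

Directly below p: t, e.
One step further: s, q (4 so far).
Nothing else is reachable below p; 4 in all.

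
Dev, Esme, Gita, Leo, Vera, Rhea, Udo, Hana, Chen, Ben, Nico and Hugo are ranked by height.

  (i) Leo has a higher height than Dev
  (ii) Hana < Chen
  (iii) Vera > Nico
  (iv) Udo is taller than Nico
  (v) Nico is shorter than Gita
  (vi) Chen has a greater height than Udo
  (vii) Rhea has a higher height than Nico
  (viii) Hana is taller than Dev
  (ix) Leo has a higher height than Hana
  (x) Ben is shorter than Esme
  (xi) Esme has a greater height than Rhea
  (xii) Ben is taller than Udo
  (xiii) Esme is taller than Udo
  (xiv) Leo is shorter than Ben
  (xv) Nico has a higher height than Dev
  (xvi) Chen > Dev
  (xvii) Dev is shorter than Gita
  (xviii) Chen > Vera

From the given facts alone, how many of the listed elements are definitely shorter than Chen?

5

The elements the relations force below Chen are Dev, Nico, Vera, Hana, Udo — no chain reaches any other.
That is 5.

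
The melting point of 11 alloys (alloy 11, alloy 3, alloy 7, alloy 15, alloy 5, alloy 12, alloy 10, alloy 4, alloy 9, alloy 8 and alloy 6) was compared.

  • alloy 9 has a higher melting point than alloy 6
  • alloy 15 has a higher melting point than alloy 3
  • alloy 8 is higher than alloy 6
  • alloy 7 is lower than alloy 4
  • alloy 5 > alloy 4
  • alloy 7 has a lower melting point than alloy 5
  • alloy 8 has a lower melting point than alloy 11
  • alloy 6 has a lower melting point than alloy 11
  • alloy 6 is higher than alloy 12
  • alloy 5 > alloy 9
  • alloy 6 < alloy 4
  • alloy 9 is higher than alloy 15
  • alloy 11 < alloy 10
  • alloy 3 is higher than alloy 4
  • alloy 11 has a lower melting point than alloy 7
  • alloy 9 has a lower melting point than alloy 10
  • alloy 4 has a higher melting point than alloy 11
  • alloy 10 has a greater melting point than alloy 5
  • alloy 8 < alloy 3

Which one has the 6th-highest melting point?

Chaining the given pairs: alloy 12 < alloy 6 < alloy 8 < alloy 11 < alloy 7 < alloy 4 < alloy 3 < alloy 15 < alloy 9 < alloy 5 < alloy 10.
Counting 6 from the largest end gives alloy 4.

alloy 4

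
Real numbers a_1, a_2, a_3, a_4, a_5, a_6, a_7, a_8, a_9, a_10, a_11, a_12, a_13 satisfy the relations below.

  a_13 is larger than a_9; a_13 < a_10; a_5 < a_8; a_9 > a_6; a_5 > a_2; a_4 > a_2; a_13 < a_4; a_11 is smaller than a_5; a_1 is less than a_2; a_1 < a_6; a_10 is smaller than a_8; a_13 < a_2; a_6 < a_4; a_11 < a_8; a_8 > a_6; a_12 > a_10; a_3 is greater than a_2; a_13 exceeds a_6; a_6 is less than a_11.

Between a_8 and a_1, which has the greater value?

a_8

Following the relations from a_1: a_1 < a_6 < a_13 < a_2 < a_5 < a_8.
So a_1 < a_8; a_8 is the larger of the two.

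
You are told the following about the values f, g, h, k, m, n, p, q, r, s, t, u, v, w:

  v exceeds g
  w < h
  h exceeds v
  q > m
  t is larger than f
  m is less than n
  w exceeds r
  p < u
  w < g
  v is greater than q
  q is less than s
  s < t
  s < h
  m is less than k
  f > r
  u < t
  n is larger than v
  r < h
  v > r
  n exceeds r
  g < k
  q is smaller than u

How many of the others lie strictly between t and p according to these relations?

1

The relations place p below t. An element lies strictly between them when it is forced above p and also forced below t.
Above p: {u}. Below t: {m, r, q, u, f, s}.
Intersection: {u} — 1.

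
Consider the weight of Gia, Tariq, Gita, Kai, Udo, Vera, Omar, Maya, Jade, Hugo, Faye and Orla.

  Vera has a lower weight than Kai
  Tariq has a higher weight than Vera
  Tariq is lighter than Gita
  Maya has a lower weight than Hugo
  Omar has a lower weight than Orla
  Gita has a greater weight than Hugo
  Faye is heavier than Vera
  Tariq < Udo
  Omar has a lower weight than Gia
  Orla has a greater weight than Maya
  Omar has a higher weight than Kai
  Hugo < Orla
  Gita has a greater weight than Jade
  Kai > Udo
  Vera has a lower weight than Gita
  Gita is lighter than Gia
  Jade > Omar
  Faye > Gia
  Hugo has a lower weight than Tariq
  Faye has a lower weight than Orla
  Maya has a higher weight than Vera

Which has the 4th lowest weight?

Tariq

Piecing the relations together gives one ordering: Vera < Maya < Hugo < Tariq < Udo < Kai < Omar < Jade < Gita < Gia < Faye < Orla.
Counting 4 from the smallest end gives Tariq.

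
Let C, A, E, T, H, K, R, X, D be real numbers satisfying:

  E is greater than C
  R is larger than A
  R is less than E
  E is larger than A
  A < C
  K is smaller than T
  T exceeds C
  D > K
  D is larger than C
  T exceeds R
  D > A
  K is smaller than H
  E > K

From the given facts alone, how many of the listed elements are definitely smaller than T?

Directly below T: K, C, R.
One step further: A (4 so far).
Nothing else is reachable below T; 4 in all.

4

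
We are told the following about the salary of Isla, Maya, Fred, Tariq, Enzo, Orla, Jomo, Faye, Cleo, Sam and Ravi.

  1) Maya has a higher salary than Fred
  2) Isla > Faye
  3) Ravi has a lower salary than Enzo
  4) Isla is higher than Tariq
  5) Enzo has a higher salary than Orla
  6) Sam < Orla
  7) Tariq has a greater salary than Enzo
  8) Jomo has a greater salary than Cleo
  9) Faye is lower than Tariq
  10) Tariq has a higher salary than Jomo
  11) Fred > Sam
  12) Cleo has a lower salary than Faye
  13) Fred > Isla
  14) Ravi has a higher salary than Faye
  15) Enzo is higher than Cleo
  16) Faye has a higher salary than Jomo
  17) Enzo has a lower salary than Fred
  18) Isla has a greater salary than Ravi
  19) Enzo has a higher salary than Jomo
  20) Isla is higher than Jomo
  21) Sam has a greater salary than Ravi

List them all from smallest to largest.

The consecutive links are each given: Cleo < Jomo; Jomo < Faye; Faye < Ravi; Ravi < Sam; Sam < Orla; Orla < Enzo; Enzo < Tariq; Tariq < Isla; Isla < Fred; Fred < Maya.

Cleo < Jomo < Faye < Ravi < Sam < Orla < Enzo < Tariq < Isla < Fred < Maya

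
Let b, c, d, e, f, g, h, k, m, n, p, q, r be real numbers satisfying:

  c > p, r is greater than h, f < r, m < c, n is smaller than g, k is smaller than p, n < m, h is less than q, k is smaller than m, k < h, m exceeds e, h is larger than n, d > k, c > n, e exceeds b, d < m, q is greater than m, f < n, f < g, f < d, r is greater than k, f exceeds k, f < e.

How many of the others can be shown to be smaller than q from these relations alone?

8

From q the given relations immediately reach m, h.
From those, k, d, e, n — 6 in total.
From those, b, f — 8 in total.
No other element is forced below q by the given relations, so the count is 8.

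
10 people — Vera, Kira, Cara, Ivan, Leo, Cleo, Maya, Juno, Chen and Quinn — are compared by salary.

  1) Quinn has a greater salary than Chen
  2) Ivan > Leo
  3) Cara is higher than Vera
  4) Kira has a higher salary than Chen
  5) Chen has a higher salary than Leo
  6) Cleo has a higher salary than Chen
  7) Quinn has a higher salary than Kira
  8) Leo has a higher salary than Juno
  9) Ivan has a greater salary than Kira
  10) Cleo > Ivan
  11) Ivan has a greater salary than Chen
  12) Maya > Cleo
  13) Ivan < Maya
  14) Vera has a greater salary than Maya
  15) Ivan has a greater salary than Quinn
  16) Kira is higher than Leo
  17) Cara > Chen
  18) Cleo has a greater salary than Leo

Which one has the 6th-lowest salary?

Chaining the given pairs: Juno < Leo < Chen < Kira < Quinn < Ivan < Cleo < Maya < Vera < Cara.
Counting 6 from the smallest end gives Ivan.

Ivan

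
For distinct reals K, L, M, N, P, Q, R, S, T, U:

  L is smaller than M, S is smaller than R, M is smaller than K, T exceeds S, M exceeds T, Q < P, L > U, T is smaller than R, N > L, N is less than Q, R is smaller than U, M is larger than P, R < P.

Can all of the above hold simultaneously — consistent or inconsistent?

The single ordering S < T < R < U < L < N < Q < P < M < K satisfies every listed relation, so no contradiction arises.

consistent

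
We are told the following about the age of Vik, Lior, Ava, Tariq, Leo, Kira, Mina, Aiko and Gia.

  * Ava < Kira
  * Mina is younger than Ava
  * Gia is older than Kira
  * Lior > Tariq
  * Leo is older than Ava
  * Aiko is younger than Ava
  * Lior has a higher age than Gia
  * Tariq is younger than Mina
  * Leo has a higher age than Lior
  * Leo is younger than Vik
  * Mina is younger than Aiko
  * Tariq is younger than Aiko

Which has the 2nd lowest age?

Mina

The consecutive relations fix a unique order: Tariq < Mina < Aiko < Ava < Kira < Gia < Lior < Leo < Vik.
Counting 2 from the smallest end gives Mina.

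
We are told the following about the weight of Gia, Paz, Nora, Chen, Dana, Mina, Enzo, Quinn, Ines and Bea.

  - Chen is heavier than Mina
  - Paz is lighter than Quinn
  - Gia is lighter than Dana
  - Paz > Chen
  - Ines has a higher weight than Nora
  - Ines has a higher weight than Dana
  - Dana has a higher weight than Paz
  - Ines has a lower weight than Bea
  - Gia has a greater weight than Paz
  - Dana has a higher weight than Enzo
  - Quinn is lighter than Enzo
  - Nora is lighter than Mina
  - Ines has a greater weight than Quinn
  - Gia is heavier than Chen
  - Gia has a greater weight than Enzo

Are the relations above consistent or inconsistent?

Every relation is compatible with Nora < Mina < Chen < Paz < Quinn < Enzo < Gia < Dana < Ines < Bea; the set is consistent.

consistent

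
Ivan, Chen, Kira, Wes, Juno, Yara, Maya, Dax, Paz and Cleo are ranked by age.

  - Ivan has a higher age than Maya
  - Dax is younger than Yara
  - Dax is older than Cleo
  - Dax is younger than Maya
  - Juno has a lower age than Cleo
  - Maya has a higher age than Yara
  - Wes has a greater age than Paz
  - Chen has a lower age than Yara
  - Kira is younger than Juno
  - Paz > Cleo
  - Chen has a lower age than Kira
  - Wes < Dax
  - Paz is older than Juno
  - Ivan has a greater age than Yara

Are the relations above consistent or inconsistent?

The single ordering Chen < Kira < Juno < Cleo < Paz < Wes < Dax < Yara < Maya < Ivan satisfies every listed relation, so no contradiction arises.

consistent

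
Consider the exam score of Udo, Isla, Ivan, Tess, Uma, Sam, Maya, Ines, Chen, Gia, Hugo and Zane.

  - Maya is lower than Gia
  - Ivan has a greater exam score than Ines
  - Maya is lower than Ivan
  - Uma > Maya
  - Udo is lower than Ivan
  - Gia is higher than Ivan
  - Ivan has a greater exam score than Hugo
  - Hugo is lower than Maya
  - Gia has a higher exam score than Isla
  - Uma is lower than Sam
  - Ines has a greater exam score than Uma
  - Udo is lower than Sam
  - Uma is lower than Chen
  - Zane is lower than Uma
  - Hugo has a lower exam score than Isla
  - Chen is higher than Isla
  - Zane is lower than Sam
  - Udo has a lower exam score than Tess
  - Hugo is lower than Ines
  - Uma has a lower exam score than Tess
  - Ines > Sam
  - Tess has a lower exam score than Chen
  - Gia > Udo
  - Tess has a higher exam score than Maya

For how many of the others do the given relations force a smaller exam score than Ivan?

7

From Ivan the given relations immediately reach Hugo, Maya, Udo, Ines.
From those, Uma, Sam — 6 in total.
From those, Zane — 7 in total.
Nothing else is reachable below Ivan; 7 in all.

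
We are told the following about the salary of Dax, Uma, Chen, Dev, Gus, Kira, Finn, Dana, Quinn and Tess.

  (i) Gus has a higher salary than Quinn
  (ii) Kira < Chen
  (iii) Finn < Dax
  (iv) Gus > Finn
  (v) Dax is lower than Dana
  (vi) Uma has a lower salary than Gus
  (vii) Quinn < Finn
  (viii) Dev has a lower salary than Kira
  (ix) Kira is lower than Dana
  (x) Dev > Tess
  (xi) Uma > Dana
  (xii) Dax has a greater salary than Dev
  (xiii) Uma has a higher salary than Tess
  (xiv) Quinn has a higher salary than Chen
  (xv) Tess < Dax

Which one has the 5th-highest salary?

Chaining the given pairs: Tess < Dev < Kira < Chen < Quinn < Finn < Dax < Dana < Uma < Gus.
The 5th largest is Finn.

Finn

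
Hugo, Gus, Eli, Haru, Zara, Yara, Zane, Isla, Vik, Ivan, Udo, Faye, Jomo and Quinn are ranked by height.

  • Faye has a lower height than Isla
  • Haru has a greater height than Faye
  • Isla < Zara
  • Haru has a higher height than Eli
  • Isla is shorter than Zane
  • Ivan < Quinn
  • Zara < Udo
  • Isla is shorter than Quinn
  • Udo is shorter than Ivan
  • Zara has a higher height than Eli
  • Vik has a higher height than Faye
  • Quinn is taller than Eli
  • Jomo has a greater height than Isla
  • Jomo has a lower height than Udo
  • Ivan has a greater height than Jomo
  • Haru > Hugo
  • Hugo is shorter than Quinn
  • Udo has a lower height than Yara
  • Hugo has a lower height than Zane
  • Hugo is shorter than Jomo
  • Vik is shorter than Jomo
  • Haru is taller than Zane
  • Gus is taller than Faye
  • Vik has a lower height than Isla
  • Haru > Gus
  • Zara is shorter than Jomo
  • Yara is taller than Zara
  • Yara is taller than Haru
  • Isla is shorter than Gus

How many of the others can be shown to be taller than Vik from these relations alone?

Directly above Vik: Isla, Jomo.
One step further: Gus, Zara, Zane, Udo, Ivan, Quinn (8 so far).
One step further: Haru, Yara (10 so far).
No other element is forced above Vik by the given relations, so the count is 10.

10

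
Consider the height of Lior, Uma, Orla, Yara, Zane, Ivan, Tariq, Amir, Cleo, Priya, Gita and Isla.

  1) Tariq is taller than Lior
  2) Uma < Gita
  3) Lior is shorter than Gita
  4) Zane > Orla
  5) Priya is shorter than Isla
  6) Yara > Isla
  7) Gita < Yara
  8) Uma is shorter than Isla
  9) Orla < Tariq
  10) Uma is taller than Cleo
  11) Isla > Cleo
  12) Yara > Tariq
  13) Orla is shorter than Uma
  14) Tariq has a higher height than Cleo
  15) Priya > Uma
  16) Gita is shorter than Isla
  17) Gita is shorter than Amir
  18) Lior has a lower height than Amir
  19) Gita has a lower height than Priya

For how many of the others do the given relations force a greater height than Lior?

From Lior the given relations immediately reach Gita, Amir, Tariq.
From those, Priya, Isla, Yara — 6 in total.
No other element is forced above Lior by the given relations, so the count is 6.

6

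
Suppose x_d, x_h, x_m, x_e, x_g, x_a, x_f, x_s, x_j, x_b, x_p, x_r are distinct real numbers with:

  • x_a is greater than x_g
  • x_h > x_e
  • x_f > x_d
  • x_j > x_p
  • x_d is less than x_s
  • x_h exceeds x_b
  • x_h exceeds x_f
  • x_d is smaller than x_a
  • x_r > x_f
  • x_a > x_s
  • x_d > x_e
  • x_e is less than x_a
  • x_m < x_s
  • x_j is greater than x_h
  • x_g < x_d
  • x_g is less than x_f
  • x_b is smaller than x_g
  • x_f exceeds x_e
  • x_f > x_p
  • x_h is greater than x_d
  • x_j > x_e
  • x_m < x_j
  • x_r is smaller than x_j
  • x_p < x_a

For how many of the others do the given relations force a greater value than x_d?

From x_d the given relations immediately reach x_f, x_h, x_s, x_a.
From those, x_r, x_j — 6 in total.
Nothing else is reachable above x_d; 6 in all.

6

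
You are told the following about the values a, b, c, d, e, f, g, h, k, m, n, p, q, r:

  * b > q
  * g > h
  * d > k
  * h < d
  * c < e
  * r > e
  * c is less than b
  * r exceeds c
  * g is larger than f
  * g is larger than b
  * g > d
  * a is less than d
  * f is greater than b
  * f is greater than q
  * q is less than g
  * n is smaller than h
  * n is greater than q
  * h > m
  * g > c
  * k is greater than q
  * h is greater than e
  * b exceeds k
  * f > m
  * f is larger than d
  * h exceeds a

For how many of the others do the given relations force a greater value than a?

From a the given relations immediately reach h, d.
From those, f, g — 4 in total.
Nothing else is reachable above a; 4 in all.

4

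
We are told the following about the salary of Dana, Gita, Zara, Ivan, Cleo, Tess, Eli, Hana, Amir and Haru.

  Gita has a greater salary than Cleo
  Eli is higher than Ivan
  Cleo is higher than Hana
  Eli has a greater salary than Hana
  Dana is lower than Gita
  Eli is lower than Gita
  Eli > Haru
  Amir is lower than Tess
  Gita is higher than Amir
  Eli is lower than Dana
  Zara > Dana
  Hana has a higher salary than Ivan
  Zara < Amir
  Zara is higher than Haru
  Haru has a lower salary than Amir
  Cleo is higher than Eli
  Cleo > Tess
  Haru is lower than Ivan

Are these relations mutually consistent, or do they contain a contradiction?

consistent

Every relation is compatible with Haru < Ivan < Hana < Eli < Dana < Zara < Amir < Tess < Cleo < Gita; the set is consistent.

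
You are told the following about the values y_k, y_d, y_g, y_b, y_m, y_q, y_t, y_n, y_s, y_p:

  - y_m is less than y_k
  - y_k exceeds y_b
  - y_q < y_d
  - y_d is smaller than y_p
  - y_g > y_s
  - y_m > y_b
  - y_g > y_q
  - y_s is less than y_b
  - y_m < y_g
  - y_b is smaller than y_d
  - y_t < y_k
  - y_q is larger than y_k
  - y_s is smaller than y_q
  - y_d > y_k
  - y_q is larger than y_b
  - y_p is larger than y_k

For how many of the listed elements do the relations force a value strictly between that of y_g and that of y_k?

The relations place y_k below y_g. An element lies strictly between them when it is forced above y_k and also forced below y_g.
Above y_k: {y_q, y_d, y_p}. Below y_g: {y_t, y_s, y_b, y_m, y_q}.
Intersection: {y_q} — 1.

1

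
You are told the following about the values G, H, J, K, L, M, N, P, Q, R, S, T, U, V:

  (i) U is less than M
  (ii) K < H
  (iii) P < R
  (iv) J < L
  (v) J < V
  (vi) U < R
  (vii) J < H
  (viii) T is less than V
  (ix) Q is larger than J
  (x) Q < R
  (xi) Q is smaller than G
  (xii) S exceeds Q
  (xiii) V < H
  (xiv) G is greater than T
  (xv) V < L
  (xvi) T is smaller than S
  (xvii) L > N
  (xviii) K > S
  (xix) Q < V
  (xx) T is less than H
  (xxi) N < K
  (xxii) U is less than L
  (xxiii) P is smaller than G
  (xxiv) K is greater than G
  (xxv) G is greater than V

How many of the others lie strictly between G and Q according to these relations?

1

The relations place Q below G. An element lies strictly between them when it is forced above Q and also forced below G.
Above Q: {S, R, V, K, L, H}. Below G: {T, J, P, V}.
Intersection: {V} — 1.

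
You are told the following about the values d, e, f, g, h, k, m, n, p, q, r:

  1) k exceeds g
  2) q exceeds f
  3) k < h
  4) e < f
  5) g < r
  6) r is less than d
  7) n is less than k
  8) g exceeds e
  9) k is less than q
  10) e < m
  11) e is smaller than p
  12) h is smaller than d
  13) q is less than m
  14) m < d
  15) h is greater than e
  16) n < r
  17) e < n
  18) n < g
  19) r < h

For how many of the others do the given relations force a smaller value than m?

6

From m the given relations immediately reach e, q.
From those, f, k — 4 in total.
From those, n, g — 6 in total.
Nothing else is reachable below m; 6 in all.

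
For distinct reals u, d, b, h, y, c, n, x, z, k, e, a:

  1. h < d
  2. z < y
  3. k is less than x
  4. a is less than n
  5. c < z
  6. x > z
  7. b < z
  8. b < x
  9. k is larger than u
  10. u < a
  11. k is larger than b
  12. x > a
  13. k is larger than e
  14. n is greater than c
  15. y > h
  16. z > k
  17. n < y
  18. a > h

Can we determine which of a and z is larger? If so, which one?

Following every chain through z: above z we get x, y; below z we get e, u, c, b, k.
a is not reached, and no chain runs the other way from a to z.
So the given relations leave the order of z and a undetermined.

undetermined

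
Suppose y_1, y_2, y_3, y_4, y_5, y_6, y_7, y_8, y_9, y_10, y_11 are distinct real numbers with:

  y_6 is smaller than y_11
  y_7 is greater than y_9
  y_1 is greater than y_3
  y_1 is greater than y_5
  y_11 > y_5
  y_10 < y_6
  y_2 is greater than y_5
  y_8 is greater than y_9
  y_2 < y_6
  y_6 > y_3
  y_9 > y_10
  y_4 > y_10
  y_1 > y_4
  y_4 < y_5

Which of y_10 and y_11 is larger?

The relevant relations are y_10 < y_4; y_4 < y_5; y_5 < y_2; y_2 < y_6; y_6 < y_11.
Together: y_10 < y_4 < y_5 < y_2 < y_6 < y_11.
So y_10 < y_11; y_11 is the larger of the two.

y_11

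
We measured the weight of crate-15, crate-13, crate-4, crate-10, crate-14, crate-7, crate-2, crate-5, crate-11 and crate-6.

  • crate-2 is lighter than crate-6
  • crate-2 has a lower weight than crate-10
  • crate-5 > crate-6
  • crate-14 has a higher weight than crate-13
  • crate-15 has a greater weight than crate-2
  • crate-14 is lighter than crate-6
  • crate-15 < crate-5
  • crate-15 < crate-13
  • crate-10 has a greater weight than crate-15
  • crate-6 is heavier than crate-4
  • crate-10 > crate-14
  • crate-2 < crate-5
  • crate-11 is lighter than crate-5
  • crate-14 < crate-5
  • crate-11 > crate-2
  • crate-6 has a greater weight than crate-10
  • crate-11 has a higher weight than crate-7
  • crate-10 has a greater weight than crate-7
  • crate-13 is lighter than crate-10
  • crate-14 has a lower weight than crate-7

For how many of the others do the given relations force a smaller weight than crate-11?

5

Directly below crate-11: crate-2, crate-7.
One step further: crate-14 (3 so far).
One step further: crate-13 (4 so far).
One step further: crate-15 (5 so far).
Nothing else is reachable below crate-11; 5 in all.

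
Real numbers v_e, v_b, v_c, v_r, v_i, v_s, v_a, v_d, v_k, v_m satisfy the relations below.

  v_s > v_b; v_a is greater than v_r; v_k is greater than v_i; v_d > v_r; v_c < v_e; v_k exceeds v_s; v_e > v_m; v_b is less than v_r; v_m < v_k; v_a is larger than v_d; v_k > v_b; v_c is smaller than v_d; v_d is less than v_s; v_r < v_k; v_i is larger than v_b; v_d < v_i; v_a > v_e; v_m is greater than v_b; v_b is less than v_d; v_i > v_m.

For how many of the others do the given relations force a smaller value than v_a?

Directly below v_a: v_r, v_e, v_d.
One step further: v_c, v_b, v_m (6 so far).
Nothing else is reachable below v_a; 6 in all.

6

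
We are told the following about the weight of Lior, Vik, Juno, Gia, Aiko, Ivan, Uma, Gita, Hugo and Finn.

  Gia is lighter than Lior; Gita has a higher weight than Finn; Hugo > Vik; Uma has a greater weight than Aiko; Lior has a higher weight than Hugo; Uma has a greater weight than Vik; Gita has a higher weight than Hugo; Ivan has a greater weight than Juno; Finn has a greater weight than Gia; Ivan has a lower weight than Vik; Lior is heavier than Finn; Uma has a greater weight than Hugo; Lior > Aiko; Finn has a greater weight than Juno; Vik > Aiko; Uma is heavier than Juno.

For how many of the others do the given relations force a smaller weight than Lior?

7

Directly below Lior: Aiko, Gia, Finn, Hugo.
One step further: Juno, Vik (6 so far).
One step further: Ivan (7 so far).
Nothing else is reachable below Lior; 7 in all.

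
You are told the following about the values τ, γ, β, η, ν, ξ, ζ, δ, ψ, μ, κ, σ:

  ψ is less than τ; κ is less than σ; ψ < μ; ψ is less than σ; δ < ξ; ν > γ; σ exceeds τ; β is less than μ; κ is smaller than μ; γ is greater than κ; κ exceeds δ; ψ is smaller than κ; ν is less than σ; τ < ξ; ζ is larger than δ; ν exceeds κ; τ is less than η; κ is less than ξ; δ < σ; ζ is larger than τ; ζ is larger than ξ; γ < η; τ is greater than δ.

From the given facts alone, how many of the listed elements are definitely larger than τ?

4

The elements the relations force above τ are ξ, σ, ζ, η — no chain reaches any other.
That is 4.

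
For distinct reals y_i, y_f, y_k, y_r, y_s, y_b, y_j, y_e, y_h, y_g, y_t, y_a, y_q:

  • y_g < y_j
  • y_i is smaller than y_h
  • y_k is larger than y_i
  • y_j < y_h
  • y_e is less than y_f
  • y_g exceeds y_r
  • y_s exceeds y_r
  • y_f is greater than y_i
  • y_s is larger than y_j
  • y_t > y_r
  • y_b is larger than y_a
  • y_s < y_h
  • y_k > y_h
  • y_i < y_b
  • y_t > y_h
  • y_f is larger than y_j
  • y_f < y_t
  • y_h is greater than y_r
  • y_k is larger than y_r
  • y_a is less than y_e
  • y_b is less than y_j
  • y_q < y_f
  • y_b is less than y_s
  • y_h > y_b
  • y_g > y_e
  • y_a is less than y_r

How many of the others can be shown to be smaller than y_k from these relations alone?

Directly below y_k: y_r, y_i, y_h.
One step further: y_a, y_b, y_j, y_s (7 so far).
One step further: y_g (8 so far).
One step further: y_e (9 so far).
No other element is forced below y_k by the given relations, so the count is 9.

9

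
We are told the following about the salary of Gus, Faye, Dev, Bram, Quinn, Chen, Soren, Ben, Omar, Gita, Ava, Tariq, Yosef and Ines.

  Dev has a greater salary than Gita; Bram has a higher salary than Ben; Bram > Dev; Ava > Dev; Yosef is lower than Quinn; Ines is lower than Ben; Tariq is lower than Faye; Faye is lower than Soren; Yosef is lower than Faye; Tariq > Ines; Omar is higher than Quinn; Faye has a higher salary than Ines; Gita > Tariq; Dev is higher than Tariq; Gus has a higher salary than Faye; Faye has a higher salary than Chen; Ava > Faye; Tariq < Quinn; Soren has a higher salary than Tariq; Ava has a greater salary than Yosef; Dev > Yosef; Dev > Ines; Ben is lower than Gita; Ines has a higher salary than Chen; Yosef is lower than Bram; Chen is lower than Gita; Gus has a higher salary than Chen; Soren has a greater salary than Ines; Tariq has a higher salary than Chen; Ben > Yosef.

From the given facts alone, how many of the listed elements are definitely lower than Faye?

4

The elements the relations force below Faye are Chen, Yosef, Ines, Tariq — no chain reaches any other.
That is 4.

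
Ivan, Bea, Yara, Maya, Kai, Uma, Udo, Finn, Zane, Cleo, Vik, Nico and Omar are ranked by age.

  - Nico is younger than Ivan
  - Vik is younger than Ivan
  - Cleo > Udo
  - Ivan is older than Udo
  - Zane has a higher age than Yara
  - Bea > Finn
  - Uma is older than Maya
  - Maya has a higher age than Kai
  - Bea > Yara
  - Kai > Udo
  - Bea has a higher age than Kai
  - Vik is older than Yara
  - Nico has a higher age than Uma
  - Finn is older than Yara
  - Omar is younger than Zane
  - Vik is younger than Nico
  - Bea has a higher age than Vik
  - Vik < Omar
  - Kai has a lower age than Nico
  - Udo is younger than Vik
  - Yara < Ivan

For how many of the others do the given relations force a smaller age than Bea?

5

The elements the relations force below Bea are Udo, Yara, Vik, Finn, Kai — no chain reaches any other.
That is 5.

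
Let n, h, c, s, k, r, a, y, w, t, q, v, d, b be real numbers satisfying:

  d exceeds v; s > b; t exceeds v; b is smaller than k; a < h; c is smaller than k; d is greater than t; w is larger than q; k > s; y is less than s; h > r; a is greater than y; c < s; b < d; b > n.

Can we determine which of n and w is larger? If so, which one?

undetermined

Following every chain through n: above n we get b, s, d, k.
w is not reached, and no chain runs the other way from w to n.
So the given relations leave the order of n and w undetermined.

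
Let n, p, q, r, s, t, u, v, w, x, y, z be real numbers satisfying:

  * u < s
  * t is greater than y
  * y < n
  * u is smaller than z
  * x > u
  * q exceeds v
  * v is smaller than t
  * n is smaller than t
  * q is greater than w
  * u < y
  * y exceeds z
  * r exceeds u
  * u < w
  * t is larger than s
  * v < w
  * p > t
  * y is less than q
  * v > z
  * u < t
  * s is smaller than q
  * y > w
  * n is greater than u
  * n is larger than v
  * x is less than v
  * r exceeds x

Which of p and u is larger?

Link the given pairs in sequence: u < x; x < v; v < w; w < y; y < n; n < t; t < p.
Chaining these gives u < x < v < w < y < n < t < p.
So u < p; p is the larger of the two.

p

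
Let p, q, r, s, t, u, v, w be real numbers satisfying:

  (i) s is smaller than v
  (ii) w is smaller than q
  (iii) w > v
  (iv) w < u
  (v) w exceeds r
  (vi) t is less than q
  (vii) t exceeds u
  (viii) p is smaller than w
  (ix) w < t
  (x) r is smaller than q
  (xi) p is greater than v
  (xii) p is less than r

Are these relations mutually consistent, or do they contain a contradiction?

consistent

The single ordering s < v < p < r < w < u < t < q satisfies every listed relation, so no contradiction arises.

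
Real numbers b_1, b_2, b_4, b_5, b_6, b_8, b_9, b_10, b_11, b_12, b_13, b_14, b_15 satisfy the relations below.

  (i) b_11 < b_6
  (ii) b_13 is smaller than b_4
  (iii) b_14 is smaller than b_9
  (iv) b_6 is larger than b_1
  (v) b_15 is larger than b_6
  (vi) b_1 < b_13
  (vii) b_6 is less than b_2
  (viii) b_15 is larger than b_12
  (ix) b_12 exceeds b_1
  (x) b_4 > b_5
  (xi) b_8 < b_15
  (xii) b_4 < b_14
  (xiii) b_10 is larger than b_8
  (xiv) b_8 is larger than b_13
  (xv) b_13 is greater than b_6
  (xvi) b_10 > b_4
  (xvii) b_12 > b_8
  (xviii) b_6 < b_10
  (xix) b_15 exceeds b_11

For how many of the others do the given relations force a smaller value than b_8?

4

The elements the relations force below b_8 are b_11, b_1, b_6, b_13 — no chain reaches any other.
That is 4.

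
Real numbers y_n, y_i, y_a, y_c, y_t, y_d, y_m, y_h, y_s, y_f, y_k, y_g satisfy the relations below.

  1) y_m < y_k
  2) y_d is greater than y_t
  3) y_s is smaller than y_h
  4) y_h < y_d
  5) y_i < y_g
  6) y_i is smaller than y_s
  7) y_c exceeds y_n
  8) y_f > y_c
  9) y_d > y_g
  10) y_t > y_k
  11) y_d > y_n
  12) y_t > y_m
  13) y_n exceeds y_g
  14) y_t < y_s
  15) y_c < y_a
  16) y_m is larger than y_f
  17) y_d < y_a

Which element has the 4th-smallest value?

The consecutive relations fix a unique order: y_i < y_g < y_n < y_c < y_f < y_m < y_k < y_t < y_s < y_h < y_d < y_a.
The 4th smallest is y_c.

y_c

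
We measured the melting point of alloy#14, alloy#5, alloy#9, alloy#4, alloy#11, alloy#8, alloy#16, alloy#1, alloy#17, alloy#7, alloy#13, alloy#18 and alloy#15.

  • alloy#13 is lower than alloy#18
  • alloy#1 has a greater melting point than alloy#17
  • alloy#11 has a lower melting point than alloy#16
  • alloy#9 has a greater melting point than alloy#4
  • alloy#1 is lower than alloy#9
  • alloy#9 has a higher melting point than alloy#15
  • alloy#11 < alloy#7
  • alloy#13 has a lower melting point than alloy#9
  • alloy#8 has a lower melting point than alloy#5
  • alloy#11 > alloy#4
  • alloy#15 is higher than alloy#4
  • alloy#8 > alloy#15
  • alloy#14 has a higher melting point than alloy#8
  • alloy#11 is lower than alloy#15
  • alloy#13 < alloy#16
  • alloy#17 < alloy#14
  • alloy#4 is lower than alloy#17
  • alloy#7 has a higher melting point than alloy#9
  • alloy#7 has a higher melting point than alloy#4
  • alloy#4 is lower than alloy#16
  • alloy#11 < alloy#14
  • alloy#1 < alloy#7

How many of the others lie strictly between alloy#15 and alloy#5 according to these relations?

1

The relations place alloy#15 below alloy#5. An element lies strictly between them when it is forced above alloy#15 and also forced below alloy#5.
Above alloy#15: {alloy#8, alloy#9, alloy#7, alloy#14}. Below alloy#5: {alloy#4, alloy#11, alloy#8}.
Intersection: {alloy#8} — 1.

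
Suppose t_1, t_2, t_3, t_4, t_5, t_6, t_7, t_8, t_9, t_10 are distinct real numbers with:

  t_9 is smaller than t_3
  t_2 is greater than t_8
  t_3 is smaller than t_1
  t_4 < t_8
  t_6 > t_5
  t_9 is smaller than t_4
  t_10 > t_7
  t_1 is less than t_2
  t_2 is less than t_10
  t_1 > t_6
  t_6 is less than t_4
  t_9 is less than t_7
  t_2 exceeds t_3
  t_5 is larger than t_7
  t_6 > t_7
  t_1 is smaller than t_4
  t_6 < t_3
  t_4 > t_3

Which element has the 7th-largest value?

t_6

Chaining the given pairs: t_9 < t_7 < t_5 < t_6 < t_3 < t_1 < t_4 < t_8 < t_2 < t_10.
The 7th largest is t_6.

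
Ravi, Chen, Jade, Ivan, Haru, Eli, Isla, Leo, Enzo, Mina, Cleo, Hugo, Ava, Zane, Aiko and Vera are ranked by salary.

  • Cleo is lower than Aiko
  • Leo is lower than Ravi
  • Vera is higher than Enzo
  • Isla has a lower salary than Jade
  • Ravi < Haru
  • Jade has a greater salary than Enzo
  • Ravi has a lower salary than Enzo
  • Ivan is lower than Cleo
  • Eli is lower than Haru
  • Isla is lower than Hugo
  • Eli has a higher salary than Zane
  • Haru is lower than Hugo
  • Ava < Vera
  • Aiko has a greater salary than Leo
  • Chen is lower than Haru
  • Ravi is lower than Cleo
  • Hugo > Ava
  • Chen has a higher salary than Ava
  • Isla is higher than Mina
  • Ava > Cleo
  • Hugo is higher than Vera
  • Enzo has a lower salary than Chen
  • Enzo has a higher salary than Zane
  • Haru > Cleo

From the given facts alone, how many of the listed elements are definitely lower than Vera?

7

From Vera the given relations immediately reach Enzo, Ava.
From those, Zane, Ravi, Cleo — 5 in total.
From those, Leo, Ivan — 7 in total.
No other element is forced below Vera by the given relations, so the count is 7.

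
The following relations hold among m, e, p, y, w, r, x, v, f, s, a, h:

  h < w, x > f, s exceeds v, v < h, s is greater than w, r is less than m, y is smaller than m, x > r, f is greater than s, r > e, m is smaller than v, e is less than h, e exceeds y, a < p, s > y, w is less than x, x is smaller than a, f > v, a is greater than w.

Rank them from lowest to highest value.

y < e < r < m < v < h < w < s < f < x < a < p

Nothing is placed below y, so it is least; from there y < e; e < r; r < m; m < v; v < h; h < w; w < s; s < f; f < x; x < a; a < p, each given directly.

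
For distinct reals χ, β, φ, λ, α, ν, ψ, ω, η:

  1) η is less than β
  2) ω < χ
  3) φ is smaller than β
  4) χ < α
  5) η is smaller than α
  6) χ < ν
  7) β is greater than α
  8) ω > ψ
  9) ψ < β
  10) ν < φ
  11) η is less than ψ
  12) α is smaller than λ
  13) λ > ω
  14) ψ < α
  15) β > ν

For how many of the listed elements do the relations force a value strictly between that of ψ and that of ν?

The relations place ψ below ν. An element lies strictly between them when it is forced above ψ and also forced below ν.
Above ψ: {ω, χ, α, φ, β, λ}. Below ν: {η, ω, χ}.
Intersection: {ω, χ} — 2.

2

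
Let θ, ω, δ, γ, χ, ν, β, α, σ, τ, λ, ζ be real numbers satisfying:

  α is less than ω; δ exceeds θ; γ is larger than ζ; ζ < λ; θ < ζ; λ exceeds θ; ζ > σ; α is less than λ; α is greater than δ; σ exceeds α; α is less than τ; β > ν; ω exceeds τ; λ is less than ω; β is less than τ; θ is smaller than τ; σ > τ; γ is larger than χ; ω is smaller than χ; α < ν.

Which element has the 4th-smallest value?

ν

Piecing the relations together gives one ordering: θ < δ < α < ν < β < τ < σ < ζ < λ < ω < χ < γ.
Counting 4 from the smallest end gives ν.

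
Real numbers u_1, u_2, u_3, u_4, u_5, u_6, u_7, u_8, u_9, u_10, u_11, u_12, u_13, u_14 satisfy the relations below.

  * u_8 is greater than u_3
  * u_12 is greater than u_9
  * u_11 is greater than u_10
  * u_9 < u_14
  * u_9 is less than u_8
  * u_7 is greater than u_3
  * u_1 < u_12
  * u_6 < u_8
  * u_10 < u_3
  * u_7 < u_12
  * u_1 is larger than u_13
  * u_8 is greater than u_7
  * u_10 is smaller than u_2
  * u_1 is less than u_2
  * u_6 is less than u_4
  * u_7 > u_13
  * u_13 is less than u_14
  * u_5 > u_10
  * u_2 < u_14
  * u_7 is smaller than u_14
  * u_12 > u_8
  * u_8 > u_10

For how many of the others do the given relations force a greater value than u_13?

6

Directly above u_13: u_1, u_7, u_14.
One step further: u_2, u_8, u_12 (6 so far).
No other element is forced above u_13 by the given relations, so the count is 6.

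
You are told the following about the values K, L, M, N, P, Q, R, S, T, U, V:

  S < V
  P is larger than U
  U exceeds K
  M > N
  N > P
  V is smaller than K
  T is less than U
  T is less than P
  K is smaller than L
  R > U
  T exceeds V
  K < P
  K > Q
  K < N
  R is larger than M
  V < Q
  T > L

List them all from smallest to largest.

S < V < Q < K < L < T < U < P < N < M < R

Each adjacent pair is fixed by a given relation: S < V; V < Q; Q < K; K < L; L < T; T < U; U < P; P < N; N < M; M < R. Chaining them end to end gives the full order.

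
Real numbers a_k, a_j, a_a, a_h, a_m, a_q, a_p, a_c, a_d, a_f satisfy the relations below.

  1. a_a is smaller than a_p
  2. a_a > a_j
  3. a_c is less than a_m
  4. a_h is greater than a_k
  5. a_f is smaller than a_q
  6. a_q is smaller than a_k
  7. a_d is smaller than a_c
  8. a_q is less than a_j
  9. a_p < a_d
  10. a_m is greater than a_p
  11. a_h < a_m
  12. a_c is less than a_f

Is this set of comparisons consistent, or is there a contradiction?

We have a_q < a_j stated directly, yet also a_j < a_a < a_p < a_d < a_c < a_f < a_q by chaining the others — so a_j < a_q. Contradiction.

inconsistent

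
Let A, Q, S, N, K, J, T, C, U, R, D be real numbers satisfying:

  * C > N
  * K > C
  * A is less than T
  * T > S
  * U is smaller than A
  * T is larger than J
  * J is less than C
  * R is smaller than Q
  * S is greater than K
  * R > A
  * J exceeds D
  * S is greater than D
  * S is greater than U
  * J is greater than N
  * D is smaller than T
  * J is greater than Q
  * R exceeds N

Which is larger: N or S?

Following the relations from N: N < R < Q < J < C < K < S.
So N < S; S is the larger of the two.

S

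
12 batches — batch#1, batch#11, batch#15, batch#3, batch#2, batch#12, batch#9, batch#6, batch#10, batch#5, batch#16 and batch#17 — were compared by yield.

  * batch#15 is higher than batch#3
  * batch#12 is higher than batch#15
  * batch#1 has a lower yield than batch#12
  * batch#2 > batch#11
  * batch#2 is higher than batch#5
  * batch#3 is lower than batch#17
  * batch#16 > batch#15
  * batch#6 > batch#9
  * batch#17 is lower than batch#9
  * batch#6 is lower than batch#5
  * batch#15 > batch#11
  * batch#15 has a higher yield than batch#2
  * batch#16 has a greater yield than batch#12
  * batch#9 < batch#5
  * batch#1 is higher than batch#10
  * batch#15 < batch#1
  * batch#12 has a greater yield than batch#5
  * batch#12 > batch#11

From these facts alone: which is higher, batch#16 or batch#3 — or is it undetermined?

batch#16

The relevant relations are batch#3 < batch#17; batch#17 < batch#9; batch#9 < batch#6; batch#6 < batch#5; batch#5 < batch#2; batch#2 < batch#15; batch#15 < batch#12; batch#12 < batch#16.
Together: batch#3 < batch#17 < batch#9 < batch#6 < batch#5 < batch#2 < batch#15 < batch#12 < batch#16.
So batch#16 is higher.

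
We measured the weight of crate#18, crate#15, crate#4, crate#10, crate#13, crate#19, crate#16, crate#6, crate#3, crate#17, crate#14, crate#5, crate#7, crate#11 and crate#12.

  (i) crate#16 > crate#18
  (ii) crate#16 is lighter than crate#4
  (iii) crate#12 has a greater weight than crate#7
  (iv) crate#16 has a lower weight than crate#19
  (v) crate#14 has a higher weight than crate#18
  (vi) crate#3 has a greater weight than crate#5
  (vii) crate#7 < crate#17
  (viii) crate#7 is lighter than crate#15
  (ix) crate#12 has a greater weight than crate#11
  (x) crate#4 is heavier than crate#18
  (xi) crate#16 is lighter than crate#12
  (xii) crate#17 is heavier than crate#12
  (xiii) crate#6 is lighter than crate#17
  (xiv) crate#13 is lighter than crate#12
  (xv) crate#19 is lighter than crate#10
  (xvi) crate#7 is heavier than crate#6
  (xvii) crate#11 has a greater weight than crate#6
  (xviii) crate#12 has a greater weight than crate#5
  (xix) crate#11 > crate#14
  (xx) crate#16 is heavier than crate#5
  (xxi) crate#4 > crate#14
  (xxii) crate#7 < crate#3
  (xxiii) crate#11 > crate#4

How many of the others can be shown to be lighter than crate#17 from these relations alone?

From crate#17 the given relations immediately reach crate#6, crate#7, crate#12.
From those, crate#13, crate#5, crate#16, crate#11 — 7 in total.
From those, crate#18, crate#14, crate#4 — 10 in total.
Nothing else is reachable below crate#17; 10 in all.

10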